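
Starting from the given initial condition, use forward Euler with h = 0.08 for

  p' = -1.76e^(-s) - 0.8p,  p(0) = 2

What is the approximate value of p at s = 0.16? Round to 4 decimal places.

Euler: p_{n+1} = p_n + h·f(s_n, p_n).
s=0.000000, p=2.000000: f=-3.360000 → p ← 2.000000 + 0.08·(-3.360000) = 1.731200
s=0.080000, p=1.731200: f=-3.009645 → p ← 1.731200 + 0.08·(-3.009645) = 1.490428
p(0.16) ≈ 1.4904

1.4904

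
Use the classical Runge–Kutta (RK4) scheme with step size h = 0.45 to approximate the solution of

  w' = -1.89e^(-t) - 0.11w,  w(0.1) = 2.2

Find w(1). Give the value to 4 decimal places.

RK4: k1 = f(t_n, w_n); k2 = f(t_n + h/2, w_n + (h/2)·k1); k3 = f(t_n + h/2, w_n + (h/2)·k2); k4 = f(t_n + h, w_n + h·k3); w_{n+1} = w_n + (h/6)·(k1 + 2k2 + 2k3 + k4).
t=0.100000, w=2.200000:
  k1 = f(0.100000, 2.200000) = -1.952143
  k2 = f(0.325000, 1.760768) = -1.559261
  k3 = f(0.325000, 1.849166) = -1.568985
  k4 = f(0.550000, 1.493957) = -1.254770
  w ← 2.200000 + (0.45/6)·(k1 + 2k2 + 2k3 + k4) = 1.490245
t=0.550000, w=1.490245:
  k1 = f(0.550000, 1.490245) = -1.254362
  k2 = f(0.775000, 1.208013) = -1.003612
  k3 = f(0.775000, 1.264432) = -1.009818
  k4 = f(1.000000, 1.035827) = -0.809233
  w ← 1.490245 + (0.45/6)·(k1 + 2k2 + 2k3 + k4) = 1.033461
w(1) ≈ 1.0335

1.0335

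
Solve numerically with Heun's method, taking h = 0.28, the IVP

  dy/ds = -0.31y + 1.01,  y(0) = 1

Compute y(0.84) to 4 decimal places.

Heun: k1 = f(s_n, y_n); k2 = f(s_n + h, y_n + h·k1); y_{n+1} = y_n + (h/2)·(k1 + k2).
s=0.000000, y=1.000000:
  k1 = f(0.000000, 1.000000) = 0.700000
  k2 = f(0.280000, 1.196000) = 0.639240
  y ← 1.000000 + (0.28/2)·(0.700000 + 0.639240) = 1.187494
s=0.280000, y=1.187494:
  k1 = f(0.280000, 1.187494) = 0.641877
  k2 = f(0.560000, 1.367219) = 0.586162
  y ← 1.187494 + (0.28/2)·(0.641877 + 0.586162) = 1.359419
s=0.560000, y=1.359419:
  k1 = f(0.560000, 1.359419) = 0.588580
  k2 = f(0.840000, 1.524221) = 0.537491
  y ← 1.359419 + (0.28/2)·(0.588580 + 0.537491) = 1.517069
y(0.84) ≈ 1.5171

1.5171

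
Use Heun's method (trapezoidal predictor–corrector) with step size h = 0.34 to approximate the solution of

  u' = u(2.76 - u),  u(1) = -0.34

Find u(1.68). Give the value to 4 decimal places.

Heun: k1 = f(x_n, u_n); k2 = f(x_n + h, u_n + h·k1); u_{n+1} = u_n + (h/2)·(k1 + k2).
x=1.000000, u=-0.340000:
  k1 = f(1.000000, -0.340000) = -1.054000
  k2 = f(1.340000, -0.698360) = -2.415180
  u ← -0.340000 + (0.34/2)·(-1.054000 + (-2.415180)) = -0.929761
x=1.340000, u=-0.929761:
  k1 = f(1.340000, -0.929761) = -3.430594
  k2 = f(1.680000, -2.096163) = -10.179307
  u ← -0.929761 + (0.34/2)·(-3.430594 + (-10.179307)) = -3.243444
u(1.68) ≈ -3.2434

-3.2434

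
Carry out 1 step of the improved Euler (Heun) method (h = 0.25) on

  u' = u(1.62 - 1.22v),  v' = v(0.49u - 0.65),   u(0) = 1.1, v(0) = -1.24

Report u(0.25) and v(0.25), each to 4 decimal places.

Heun on (u,v): k1 = f(t_n, state_n); k2 = f(t_n + h, state_n + h·k1); state_{n+1} = state_n + (h/2)·(k1 + k2).
0.000000: (1.100000, -1.240000)
  k1 = (3.446080, 0.137640)
  predictor → (1.961520, -1.205590)
  k2 = (6.062705, -0.375113)
  → (2.288598, -1.269684)
(u(0.25), v(0.25)) ≈ (2.2886, -1.2697)

2.2886, -1.2697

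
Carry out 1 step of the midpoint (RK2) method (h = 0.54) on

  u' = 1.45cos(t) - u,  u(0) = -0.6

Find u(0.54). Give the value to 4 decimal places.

0.1797

Midpoint: k1 = f(t_n, u_n); k2 = f(t_n + h/2, u_n + (h/2)·k1); u_{n+1} = u_n + h·k2.
t=0.000000, u=-0.600000:
  k1 = f(0.000000, -0.600000) = 2.050000
  k2 = f(0.270000, -0.046500) = 1.443968
  u ← -0.600000 + 0.54·1.443968 = 0.179743
u(0.54) ≈ 0.1797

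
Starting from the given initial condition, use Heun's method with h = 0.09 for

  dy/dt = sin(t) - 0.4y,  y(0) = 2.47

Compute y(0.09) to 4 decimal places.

2.3867

Heun: k1 = f(t_n, y_n); k2 = f(t_n + h, y_n + h·k1); y_{n+1} = y_n + (h/2)·(k1 + k2).
t=0.000000, y=2.470000:
  k1 = f(0.000000, 2.470000) = -0.988000
  k2 = f(0.090000, 2.381080) = -0.862553
  y ← 2.470000 + (0.09/2)·(-0.988000 + (-0.862553)) = 2.386725
y(0.09) ≈ 2.3867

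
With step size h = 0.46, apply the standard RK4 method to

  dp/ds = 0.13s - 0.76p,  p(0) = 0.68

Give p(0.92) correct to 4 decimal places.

0.3822

RK4: k1 = f(s_n, p_n); k2 = f(s_n + h/2, p_n + (h/2)·k1); k3 = f(s_n + h/2, p_n + (h/2)·k2); k4 = f(s_n + h, p_n + h·k3); p_{n+1} = p_n + (h/6)·(k1 + 2k2 + 2k3 + k4).
s=0.000000, p=0.680000:
  k1 = f(0.000000, 0.680000) = -0.516800
  k2 = f(0.230000, 0.561136) = -0.396563
  k3 = f(0.230000, 0.588790) = -0.417581
  k4 = f(0.460000, 0.487913) = -0.311014
  p ← 0.680000 + (0.46/6)·(k1 + 2k2 + 2k3 + k4) = 0.491699
s=0.460000, p=0.491699:
  k1 = f(0.460000, 0.491699) = -0.313891
  k2 = f(0.690000, 0.419504) = -0.229123
  k3 = f(0.690000, 0.439001) = -0.243940
  k4 = f(0.920000, 0.379486) = -0.168810
  p ← 0.491699 + (0.46/6)·(k1 + 2k2 + 2k3 + k4) = 0.382155
p(0.92) ≈ 0.3822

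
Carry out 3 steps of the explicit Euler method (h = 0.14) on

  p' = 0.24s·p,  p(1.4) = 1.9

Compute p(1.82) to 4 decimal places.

Euler: p_{n+1} = p_n + h·f(s_n, p_n).
s=1.400000, p=1.900000: f=0.638400 → p ← 1.900000 + 0.14·0.638400 = 1.989376
s=1.540000, p=1.989376: f=0.735273 → p ← 1.989376 + 0.14·0.735273 = 2.092314
s=1.680000, p=2.092314: f=0.843621 → p ← 2.092314 + 0.14·0.843621 = 2.210421
p(1.82) ≈ 2.2104

2.2104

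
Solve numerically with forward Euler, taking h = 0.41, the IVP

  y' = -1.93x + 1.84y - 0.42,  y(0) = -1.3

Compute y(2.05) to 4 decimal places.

-31.9265

Euler: y_{n+1} = y_n + h·f(x_n, y_n).
x=0.000000, y=-1.300000: f=-2.812000 → y ← -1.300000 + 0.41·(-2.812000) = -2.452920
x=0.410000, y=-2.452920: f=-5.724673 → y ← -2.452920 + 0.41·(-5.724673) = -4.800036
x=0.820000, y=-4.800036: f=-10.834666 → y ← -4.800036 + 0.41·(-10.834666) = -9.242249
x=1.230000, y=-9.242249: f=-19.799638 → y ← -9.242249 + 0.41·(-19.799638) = -17.360100
x=1.640000, y=-17.360100: f=-35.527785 → y ← -17.360100 + 0.41·(-35.527785) = -31.926492
y(2.05) ≈ -31.9265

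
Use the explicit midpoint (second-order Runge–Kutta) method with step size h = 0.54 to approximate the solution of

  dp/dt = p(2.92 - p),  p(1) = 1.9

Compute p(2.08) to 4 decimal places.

Midpoint: k1 = f(t_n, p_n); k2 = f(t_n + h/2, p_n + (h/2)·k1); p_{n+1} = p_n + h·k2.
t=1.000000, p=1.900000:
  k1 = f(1.000000, 1.900000) = 1.938000
  k2 = f(1.270000, 2.423260) = 1.203730
  p ← 1.900000 + 0.54·1.203730 = 2.550014
t=1.540000, p=2.550014:
  k1 = f(1.540000, 2.550014) = 0.943469
  k2 = f(1.810000, 2.804751) = 0.323245
  p ← 2.550014 + 0.54·0.323245 = 2.724567
p(2.08) ≈ 2.7246

2.7246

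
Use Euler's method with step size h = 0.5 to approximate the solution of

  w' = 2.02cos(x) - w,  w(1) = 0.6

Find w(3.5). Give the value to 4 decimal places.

Euler: w_{n+1} = w_n + h·f(x_n, w_n).
x=1.000000, w=0.600000: f=0.491411 → w ← 0.600000 + 0.5·0.491411 = 0.845705
x=1.500000, w=0.845705: f=-0.702816 → w ← 0.845705 + 0.5·(-0.702816) = 0.494297
x=2.000000, w=0.494297: f=-1.334914 → w ← 0.494297 + 0.5·(-1.334914) = -0.173160
x=2.500000, w=-0.173160: f=-1.445150 → w ← -0.173160 + 0.5·(-1.445150) = -0.895735
x=3.000000, w=-0.895735: f=-1.104050 → w ← -0.895735 + 0.5·(-1.104050) = -1.447760
w(3.5) ≈ -1.4478

-1.4478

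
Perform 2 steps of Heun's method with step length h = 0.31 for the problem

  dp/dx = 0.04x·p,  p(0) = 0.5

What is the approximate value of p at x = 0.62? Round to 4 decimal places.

0.5039

Heun: k1 = f(x_n, p_n); k2 = f(x_n + h, p_n + h·k1); p_{n+1} = p_n + (h/2)·(k1 + k2).
x=0.000000, p=0.500000:
  k1 = f(0.000000, 0.500000) = 0.000000
  k2 = f(0.310000, 0.500000) = 0.006200
  p ← 0.500000 + (0.31/2)·(0.000000 + 0.006200) = 0.500961
x=0.310000, p=0.500961:
  k1 = f(0.310000, 0.500961) = 0.006212
  k2 = f(0.620000, 0.502887) = 0.012472
  p ← 0.500961 + (0.31/2)·(0.006212 + 0.012472) = 0.503857
p(0.62) ≈ 0.5039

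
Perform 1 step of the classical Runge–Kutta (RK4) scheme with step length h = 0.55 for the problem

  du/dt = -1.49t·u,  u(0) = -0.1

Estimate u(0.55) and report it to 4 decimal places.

RK4: k1 = f(t_n, u_n); k2 = f(t_n + h/2, u_n + (h/2)·k1); k3 = f(t_n + h/2, u_n + (h/2)·k2); k4 = f(t_n + h, u_n + h·k3); u_{n+1} = u_n + (h/6)·(k1 + 2k2 + 2k3 + k4).
t=0.000000, u=-0.100000:
  k1 = f(0.000000, -0.100000) = 0.000000
  k2 = f(0.275000, -0.100000) = 0.040975
  k3 = f(0.275000, -0.088732) = 0.036358
  k4 = f(0.550000, -0.080003) = 0.065563
  u ← -0.100000 + (0.55/6)·(k1 + 2k2 + 2k3 + k4) = -0.079812
u(0.55) ≈ -0.0798

-0.0798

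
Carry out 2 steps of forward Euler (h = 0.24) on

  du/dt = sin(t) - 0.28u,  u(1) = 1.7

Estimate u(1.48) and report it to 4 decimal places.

Euler: u_{n+1} = u_n + h·f(t_n, u_n).
t=1.000000, u=1.700000: f=0.365471 → u ← 1.700000 + 0.24·0.365471 = 1.787713
t=1.240000, u=1.787713: f=0.445224 → u ← 1.787713 + 0.24·0.445224 = 1.894567
u(1.48) ≈ 1.8946

1.8946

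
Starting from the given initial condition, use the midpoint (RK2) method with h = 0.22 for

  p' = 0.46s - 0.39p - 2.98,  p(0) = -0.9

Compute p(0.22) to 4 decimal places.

-1.4424

Midpoint: k1 = f(s_n, p_n); k2 = f(s_n + h/2, p_n + (h/2)·k1); p_{n+1} = p_n + h·k2.
s=0.000000, p=-0.900000:
  k1 = f(0.000000, -0.900000) = -2.629000
  k2 = f(0.110000, -1.189190) = -2.465616
  p ← -0.900000 + 0.22·(-2.465616) = -1.442435
p(0.22) ≈ -1.4424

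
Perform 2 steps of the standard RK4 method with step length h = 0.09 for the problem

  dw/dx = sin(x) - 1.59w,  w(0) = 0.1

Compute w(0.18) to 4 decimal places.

0.0898

RK4: k1 = f(x_n, w_n); k2 = f(x_n + h/2, w_n + (h/2)·k1); k3 = f(x_n + h/2, w_n + (h/2)·k2); k4 = f(x_n + h, w_n + h·k3); w_{n+1} = w_n + (h/6)·(k1 + 2k2 + 2k3 + k4).
x=0.000000, w=0.100000:
  k1 = f(0.000000, 0.100000) = -0.159000
  k2 = f(0.045000, 0.092845) = -0.102639
  k3 = f(0.045000, 0.095381) = -0.106671
  k4 = f(0.090000, 0.090400) = -0.053857
  w ← 0.100000 + (0.09/6)·(k1 + 2k2 + 2k3 + k4) = 0.090528
x=0.090000, w=0.090528:
  k1 = f(0.090000, 0.090528) = -0.054061
  k2 = f(0.135000, 0.088095) = -0.005481
  k3 = f(0.135000, 0.090281) = -0.008957
  k4 = f(0.180000, 0.089722) = 0.036372
  w ← 0.090528 + (0.09/6)·(k1 + 2k2 + 2k3 + k4) = 0.089829
w(0.18) ≈ 0.0898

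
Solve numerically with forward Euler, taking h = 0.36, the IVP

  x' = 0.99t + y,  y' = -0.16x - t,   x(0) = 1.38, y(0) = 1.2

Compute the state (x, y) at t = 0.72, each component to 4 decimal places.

2.3437, 0.8865

Euler on (x,y): x_{n+1} = x_n + h·x', y_{n+1} = y_n + h·y'.
0.000000: (1.380000, 1.200000); f=(1.200000, -0.220800) → (1.812000, 1.120512)
0.360000: (1.812000, 1.120512); f=(1.476912, -0.649920) → (2.343688, 0.886541)
(x(0.72), y(0.72)) ≈ (2.3437, 0.8865)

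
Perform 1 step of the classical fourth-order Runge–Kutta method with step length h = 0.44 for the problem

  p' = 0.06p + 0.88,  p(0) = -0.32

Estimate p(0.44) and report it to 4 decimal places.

RK4: k1 = f(x_n, p_n); k2 = f(x_n + h/2, p_n + (h/2)·k1); k3 = f(x_n + h/2, p_n + (h/2)·k2); k4 = f(x_n + h, p_n + h·k3); p_{n+1} = p_n + (h/6)·(k1 + 2k2 + 2k3 + k4).
x=0.000000, p=-0.320000:
  k1 = f(0.000000, -0.320000) = 0.860800
  k2 = f(0.220000, -0.130624) = 0.872163
  k3 = f(0.220000, -0.128124) = 0.872313
  k4 = f(0.440000, 0.063818) = 0.883829
  p ← -0.320000 + (0.44/6)·(k1 + 2k2 + 2k3 + k4) = 0.063796
p(0.44) ≈ 0.0638

0.0638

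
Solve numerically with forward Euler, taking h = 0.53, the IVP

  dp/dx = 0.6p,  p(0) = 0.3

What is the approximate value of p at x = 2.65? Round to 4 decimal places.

1.1932

Euler: p_{n+1} = p_n + h·f(x_n, p_n).
x=0.000000, p=0.300000: f=0.180000 → p ← 0.300000 + 0.53·0.180000 = 0.395400
x=0.530000, p=0.395400: f=0.237240 → p ← 0.395400 + 0.53·0.237240 = 0.521137
x=1.060000, p=0.521137: f=0.312682 → p ← 0.521137 + 0.53·0.312682 = 0.686859
x=1.590000, p=0.686859: f=0.412115 → p ← 0.686859 + 0.53·0.412115 = 0.905280
x=2.120000, p=0.905280: f=0.543168 → p ← 0.905280 + 0.53·0.543168 = 1.193159
p(2.65) ≈ 1.1932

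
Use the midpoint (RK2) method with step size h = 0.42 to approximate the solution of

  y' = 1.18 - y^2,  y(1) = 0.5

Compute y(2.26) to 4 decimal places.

1.0145

Midpoint: k1 = f(s_n, y_n); k2 = f(s_n + h/2, y_n + (h/2)·k1); y_{n+1} = y_n + h·k2.
s=1.000000, y=0.500000:
  k1 = f(1.000000, 0.500000) = 0.930000
  k2 = f(1.210000, 0.695300) = 0.696558
  y ← 0.500000 + 0.42·0.696558 = 0.792554
s=1.420000, y=0.792554:
  k1 = f(1.420000, 0.792554) = 0.551858
  k2 = f(1.630000, 0.908444) = 0.354729
  y ← 0.792554 + 0.42·0.354729 = 0.941540
s=1.840000, y=0.941540:
  k1 = f(1.840000, 0.941540) = 0.293502
  k2 = f(2.050000, 1.003176) = 0.173638
  y ← 0.941540 + 0.42·0.173638 = 1.014469
y(2.26) ≈ 1.0145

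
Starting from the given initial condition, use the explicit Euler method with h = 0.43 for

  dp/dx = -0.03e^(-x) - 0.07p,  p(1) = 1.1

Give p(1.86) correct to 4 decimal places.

1.0271

Euler: p_{n+1} = p_n + h·f(x_n, p_n).
x=1.000000, p=1.100000: f=-0.088036 → p ← 1.100000 + 0.43·(-0.088036) = 1.062144
x=1.430000, p=1.062144: f=-0.081529 → p ← 1.062144 + 0.43·(-0.081529) = 1.027087
p(1.86) ≈ 1.0271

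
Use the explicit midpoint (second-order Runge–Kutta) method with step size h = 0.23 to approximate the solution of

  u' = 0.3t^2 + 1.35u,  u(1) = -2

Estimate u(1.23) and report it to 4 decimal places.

-2.6209

Midpoint: k1 = f(t_n, u_n); k2 = f(t_n + h/2, u_n + (h/2)·k1); u_{n+1} = u_n + h·k2.
t=1.000000, u=-2.000000:
  k1 = f(1.000000, -2.000000) = -2.400000
  k2 = f(1.115000, -2.276000) = -2.699633
  u ← -2.000000 + 0.23·(-2.699633) = -2.620915
u(1.23) ≈ -2.6209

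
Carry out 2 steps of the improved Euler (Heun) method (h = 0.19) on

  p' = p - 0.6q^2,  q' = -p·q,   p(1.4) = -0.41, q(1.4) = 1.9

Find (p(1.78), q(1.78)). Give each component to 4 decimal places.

-1.8665, 2.7586

Heun on (p,q): k1 = f(s_n, state_n); k2 = f(s_n + h, state_n + h·k1); state_{n+1} = state_n + (h/2)·(k1 + k2).
1.400000: (-0.410000, 1.900000)
  k1 = (-2.576000, 0.779000)
  predictor → (-0.899440, 2.048010)
  k2 = (-3.416047, 1.842062)
  → (-0.979244, 2.149001)
1.590000: (-0.979244, 2.149001)
  k1 = (-3.750167, 2.104397)
  predictor → (-1.691776, 2.548836)
  k2 = (-5.589716, 4.312061)
  → (-1.866533, 2.758564)
(p(1.78), q(1.78)) ≈ (-1.8665, 2.7586)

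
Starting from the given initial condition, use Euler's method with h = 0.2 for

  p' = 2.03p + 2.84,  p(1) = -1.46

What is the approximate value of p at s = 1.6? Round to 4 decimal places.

Euler: p_{n+1} = p_n + h·f(s_n, p_n).
s=1.000000, p=-1.460000: f=-0.123800 → p ← -1.460000 + 0.2·(-0.123800) = -1.484760
s=1.200000, p=-1.484760: f=-0.174063 → p ← -1.484760 + 0.2·(-0.174063) = -1.519573
s=1.400000, p=-1.519573: f=-0.244732 → p ← -1.519573 + 0.2·(-0.244732) = -1.568519
p(1.6) ≈ -1.5685

-1.5685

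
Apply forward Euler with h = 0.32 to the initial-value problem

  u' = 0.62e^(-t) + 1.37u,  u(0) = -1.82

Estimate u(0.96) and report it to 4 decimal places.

Euler: u_{n+1} = u_n + h·f(t_n, u_n).
t=0.000000, u=-1.820000: f=-1.873400 → u ← -1.820000 + 0.32·(-1.873400) = -2.419488
t=0.320000, u=-2.419488: f=-2.864486 → u ← -2.419488 + 0.32·(-2.864486) = -3.336124
t=0.640000, u=-3.336124: f=-4.243568 → u ← -3.336124 + 0.32·(-4.243568) = -4.694065
u(0.96) ≈ -4.6941

-4.6941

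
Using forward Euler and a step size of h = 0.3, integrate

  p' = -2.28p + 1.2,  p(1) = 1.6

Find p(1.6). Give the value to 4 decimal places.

Euler: p_{n+1} = p_n + h·f(t_n, p_n).
t=1.000000, p=1.600000: f=-2.448000 → p ← 1.600000 + 0.3·(-2.448000) = 0.865600
t=1.300000, p=0.865600: f=-0.773568 → p ← 0.865600 + 0.3·(-0.773568) = 0.633530
p(1.6) ≈ 0.6335

0.6335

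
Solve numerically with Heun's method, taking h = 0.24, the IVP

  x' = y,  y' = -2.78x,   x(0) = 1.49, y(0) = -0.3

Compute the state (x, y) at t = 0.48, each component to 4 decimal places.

Heun on (x,y): k1 = f(t_n, state_n); k2 = f(t_n + h, state_n + h·k1); state_{n+1} = state_n + (h/2)·(k1 + k2).
0.000000: (1.490000, -0.300000)
  k1 = (-0.300000, -4.142200)
  predictor → (1.418000, -1.294128)
  k2 = (-1.294128, -3.942040)
  → (1.298705, -1.270109)
0.240000: (1.298705, -1.270109)
  k1 = (-1.270109, -3.610399)
  predictor → (0.993879, -2.136605)
  k2 = (-2.136605, -2.762982)
  → (0.889899, -2.034915)
(x(0.48), y(0.48)) ≈ (0.8899, -2.0349)

0.8899, -2.0349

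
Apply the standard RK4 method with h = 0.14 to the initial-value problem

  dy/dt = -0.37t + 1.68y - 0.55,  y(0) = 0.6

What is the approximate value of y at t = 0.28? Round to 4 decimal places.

0.7467

RK4: k1 = f(t_n, y_n); k2 = f(t_n + h/2, y_n + (h/2)·k1); k3 = f(t_n + h/2, y_n + (h/2)·k2); k4 = f(t_n + h, y_n + h·k3); y_{n+1} = y_n + (h/6)·(k1 + 2k2 + 2k3 + k4).
t=0.000000, y=0.600000:
  k1 = f(0.000000, 0.600000) = 0.458000
  k2 = f(0.070000, 0.632060) = 0.485961
  k3 = f(0.070000, 0.634017) = 0.489249
  k4 = f(0.140000, 0.668495) = 0.521271
  y ← 0.600000 + (0.14/6)·(k1 + 2k2 + 2k3 + k4) = 0.668359
t=0.140000, y=0.668359:
  k1 = f(0.140000, 0.668359) = 0.521044
  k2 = f(0.210000, 0.704833) = 0.556419
  k3 = f(0.210000, 0.707309) = 0.560579
  k4 = f(0.280000, 0.746840) = 0.601092
  y ← 0.668359 + (0.14/6)·(k1 + 2k2 + 2k3 + k4) = 0.746669
y(0.28) ≈ 0.7467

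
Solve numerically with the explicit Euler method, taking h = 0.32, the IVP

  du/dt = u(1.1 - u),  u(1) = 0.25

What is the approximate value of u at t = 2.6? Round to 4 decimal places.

Euler: u_{n+1} = u_n + h·f(t_n, u_n).
t=1.000000, u=0.250000: f=0.212500 → u ← 0.250000 + 0.32·0.212500 = 0.318000
t=1.320000, u=0.318000: f=0.248676 → u ← 0.318000 + 0.32·0.248676 = 0.397576
t=1.640000, u=0.397576: f=0.279267 → u ← 0.397576 + 0.32·0.279267 = 0.486942
t=1.960000, u=0.486942: f=0.298524 → u ← 0.486942 + 0.32·0.298524 = 0.582469
t=2.280000, u=0.582469: f=0.301446 → u ← 0.582469 + 0.32·0.301446 = 0.678932
u(2.6) ≈ 0.6789

0.6789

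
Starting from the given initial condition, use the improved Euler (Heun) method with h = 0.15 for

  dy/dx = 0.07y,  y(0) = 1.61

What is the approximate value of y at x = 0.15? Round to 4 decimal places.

1.6270

Heun: k1 = f(x_n, y_n); k2 = f(x_n + h, y_n + h·k1); y_{n+1} = y_n + (h/2)·(k1 + k2).
x=0.000000, y=1.610000:
  k1 = f(0.000000, 1.610000) = 0.112700
  k2 = f(0.150000, 1.626905) = 0.113883
  y ← 1.610000 + (0.15/2)·(0.112700 + 0.113883) = 1.626994
y(0.15) ≈ 1.6270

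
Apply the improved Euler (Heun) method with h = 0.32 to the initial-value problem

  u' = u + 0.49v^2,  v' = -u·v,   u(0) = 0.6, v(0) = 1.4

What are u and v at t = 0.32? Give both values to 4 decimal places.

1.1259, 1.0666

Heun on (u,v): k1 = f(t_n, state_n); k2 = f(t_n + h, state_n + h·k1); state_{n+1} = state_n + (h/2)·(k1 + k2).
0.000000: (0.600000, 1.400000)
  k1 = (1.560400, -0.840000)
  predictor → (1.099328, 1.131200)
  k2 = (1.726339, -1.243560)
  → (1.125878, 1.066630)
(u(0.32), v(0.32)) ≈ (1.1259, 1.0666)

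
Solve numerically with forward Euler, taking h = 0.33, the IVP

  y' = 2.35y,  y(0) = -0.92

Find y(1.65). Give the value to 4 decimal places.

-16.2327

Euler: y_{n+1} = y_n + h·f(x_n, y_n).
x=0.000000, y=-0.920000: f=-2.162000 → y ← -0.920000 + 0.33·(-2.162000) = -1.633460
x=0.330000, y=-1.633460: f=-3.838631 → y ← -1.633460 + 0.33·(-3.838631) = -2.900208
x=0.660000, y=-2.900208: f=-6.815489 → y ← -2.900208 + 0.33·(-6.815489) = -5.149320
x=0.990000, y=-5.149320: f=-12.100901 → y ← -5.149320 + 0.33·(-12.100901) = -9.142617
x=1.320000, y=-9.142617: f=-21.485150 → y ← -9.142617 + 0.33·(-21.485150) = -16.232717
y(1.65) ≈ -16.2327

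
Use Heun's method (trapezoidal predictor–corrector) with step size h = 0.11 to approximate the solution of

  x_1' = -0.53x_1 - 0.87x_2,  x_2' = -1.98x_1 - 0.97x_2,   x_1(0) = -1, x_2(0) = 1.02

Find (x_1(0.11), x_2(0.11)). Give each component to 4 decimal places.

-1.0434, 1.1274

Heun on (x_1,x_2): k1 = f(t_n, state_n); k2 = f(t_n + h, state_n + h·k1); state_{n+1} = state_n + (h/2)·(k1 + k2).
0.000000: (-1.000000, 1.020000)
  k1 = (-0.357400, 0.990600)
  predictor → (-1.039314, 1.128966)
  k2 = (-0.431364, 0.962745)
  → (-1.043382, 1.127434)
(x_1(0.11), x_2(0.11)) ≈ (-1.0434, 1.1274)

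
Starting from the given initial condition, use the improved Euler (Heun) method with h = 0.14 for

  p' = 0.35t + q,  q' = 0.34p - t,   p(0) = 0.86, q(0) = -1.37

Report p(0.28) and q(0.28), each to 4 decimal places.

Heun on (p,q): k1 = f(t_n, state_n); k2 = f(t_n + h, state_n + h·k1); state_{n+1} = state_n + (h/2)·(k1 + k2).
0.000000: (0.860000, -1.370000)
  k1 = (-1.370000, 0.292400)
  predictor → (0.668200, -1.329064)
  k2 = (-1.280064, 0.087188)
  → (0.674496, -1.343429)
0.140000: (0.674496, -1.343429)
  k1 = (-1.294429, 0.089328)
  predictor → (0.493275, -1.330923)
  k2 = (-1.232923, -0.112286)
  → (0.497581, -1.345036)
(p(0.28), q(0.28)) ≈ (0.4976, -1.3450)

0.4976, -1.3450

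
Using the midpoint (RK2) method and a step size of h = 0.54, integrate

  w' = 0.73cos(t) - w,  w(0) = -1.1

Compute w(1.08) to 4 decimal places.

Midpoint: k1 = f(t_n, w_n); k2 = f(t_n + h/2, w_n + (h/2)·k1); w_{n+1} = w_n + h·k2.
t=0.000000, w=-1.100000:
  k1 = f(0.000000, -1.100000) = 1.830000
  k2 = f(0.270000, -0.605900) = 1.309453
  w ← -1.100000 + 0.54·1.309453 = -0.392896
t=0.540000, w=-0.392896:
  k1 = f(0.540000, -0.392896) = 1.019023
  k2 = f(0.810000, -0.117759) = 0.621093
  w ← -0.392896 + 0.54·0.621093 = -0.057505
w(1.08) ≈ -0.0575

-0.0575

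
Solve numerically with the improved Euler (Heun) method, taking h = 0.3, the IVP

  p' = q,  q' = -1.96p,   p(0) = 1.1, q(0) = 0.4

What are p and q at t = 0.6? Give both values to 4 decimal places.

0.9393, -0.9175

Heun on (p,q): k1 = f(t_n, state_n); k2 = f(t_n + h, state_n + h·k1); state_{n+1} = state_n + (h/2)·(k1 + k2).
0.000000: (1.100000, 0.400000)
  k1 = (0.400000, -2.156000)
  predictor → (1.220000, -0.246800)
  k2 = (-0.246800, -2.391200)
  → (1.122980, -0.282080)
0.300000: (1.122980, -0.282080)
  k1 = (-0.282080, -2.201041)
  predictor → (1.038356, -0.942392)
  k2 = (-0.942392, -2.035178)
  → (0.939309, -0.917513)
(p(0.6), q(0.6)) ≈ (0.9393, -0.9175)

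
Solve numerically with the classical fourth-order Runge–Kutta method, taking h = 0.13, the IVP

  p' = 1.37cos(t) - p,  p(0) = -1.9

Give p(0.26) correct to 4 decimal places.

RK4: k1 = f(t_n, p_n); k2 = f(t_n + h/2, p_n + (h/2)·k1); k3 = f(t_n + h/2, p_n + (h/2)·k2); k4 = f(t_n + h, p_n + h·k3); p_{n+1} = p_n + (h/6)·(k1 + 2k2 + 2k3 + k4).
t=0.000000, p=-1.900000:
  k1 = f(0.000000, -1.900000) = 3.270000
  k2 = f(0.065000, -1.687450) = 3.054557
  k3 = f(0.065000, -1.701454) = 3.068561
  k4 = f(0.130000, -1.501087) = 2.859527
  p ← -1.900000 + (0.13/6)·(k1 + 2k2 + 2k3 + k4) = -1.501858
t=0.130000, p=-1.501858:
  k1 = f(0.130000, -1.501858) = 2.860298
  k2 = f(0.195000, -1.315939) = 2.659974
  k3 = f(0.195000, -1.328960) = 2.672995
  k4 = f(0.260000, -1.154369) = 2.478323
  p ← -1.501858 + (0.13/6)·(k1 + 2k2 + 2k3 + k4) = -1.155093
p(0.26) ≈ -1.1551

-1.1551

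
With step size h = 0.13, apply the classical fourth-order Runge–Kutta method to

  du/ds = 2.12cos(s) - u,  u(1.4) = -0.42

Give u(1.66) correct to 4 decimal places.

-0.3068

RK4: k1 = f(s_n, u_n); k2 = f(s_n + h/2, u_n + (h/2)·k1); k3 = f(s_n + h/2, u_n + (h/2)·k2); k4 = f(s_n + h, u_n + h·k3); u_{n+1} = u_n + (h/6)·(k1 + 2k2 + 2k3 + k4).
s=1.400000, u=-0.420000:
  k1 = f(1.400000, -0.420000) = 0.780330
  k2 = f(1.465000, -0.369279) = 0.593149
  k3 = f(1.465000, -0.381445) = 0.605315
  k4 = f(1.530000, -0.341309) = 0.427773
  u ← -0.420000 + (0.13/6)·(k1 + 2k2 + 2k3 + k4) = -0.341891
s=1.530000, u=-0.341891:
  k1 = f(1.530000, -0.341891) = 0.428355
  k2 = f(1.595000, -0.314048) = 0.262741
  k3 = f(1.595000, -0.324813) = 0.273506
  k4 = f(1.660000, -0.306335) = 0.117474
  u ← -0.341891 + (0.13/6)·(k1 + 2k2 + 2k3 + k4) = -0.306827
u(1.66) ≈ -0.3068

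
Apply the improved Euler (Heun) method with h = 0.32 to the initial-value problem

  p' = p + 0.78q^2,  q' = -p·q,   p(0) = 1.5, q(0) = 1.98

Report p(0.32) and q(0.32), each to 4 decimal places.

Heun on (p,q): k1 = f(x_n, state_n); k2 = f(x_n + h, state_n + h·k1); state_{n+1} = state_n + (h/2)·(k1 + k2).
0.000000: (1.500000, 1.980000)
  k1 = (4.557912, -2.970000)
  predictor → (2.958532, 1.029600)
  k2 = (3.785391, -3.046104)
  → (2.834929, 1.017423)
(p(0.32), q(0.32)) ≈ (2.8349, 1.0174)

2.8349, 1.0174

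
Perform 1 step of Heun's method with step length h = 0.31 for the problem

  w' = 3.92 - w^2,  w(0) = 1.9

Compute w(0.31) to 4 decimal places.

Heun: k1 = f(x_n, w_n); k2 = f(x_n + h, w_n + h·k1); w_{n+1} = w_n + (h/2)·(k1 + k2).
x=0.000000, w=1.900000:
  k1 = f(0.000000, 1.900000) = 0.310000
  k2 = f(0.310000, 1.996100) = -0.064415
  w ← 1.900000 + (0.31/2)·(0.310000 + (-0.064415)) = 1.938066
w(0.31) ≈ 1.9381

1.9381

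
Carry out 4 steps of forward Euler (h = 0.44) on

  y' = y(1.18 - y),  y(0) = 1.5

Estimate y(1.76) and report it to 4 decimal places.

Euler: y_{n+1} = y_n + h·f(t_n, y_n).
t=0.000000, y=1.500000: f=-0.480000 → y ← 1.500000 + 0.44·(-0.480000) = 1.288800
t=0.440000, y=1.288800: f=-0.140221 → y ← 1.288800 + 0.44·(-0.140221) = 1.227103
t=0.880000, y=1.227103: f=-0.057800 → y ← 1.227103 + 0.44·(-0.057800) = 1.201671
t=1.320000, y=1.201671: f=-0.026041 → y ← 1.201671 + 0.44·(-0.026041) = 1.190213
y(1.76) ≈ 1.1902

1.1902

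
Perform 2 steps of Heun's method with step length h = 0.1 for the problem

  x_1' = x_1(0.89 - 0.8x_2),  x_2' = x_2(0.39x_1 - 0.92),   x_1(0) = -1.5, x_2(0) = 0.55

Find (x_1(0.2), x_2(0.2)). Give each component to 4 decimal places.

Heun on (x_1,x_2): k1 = f(t_n, state_n); k2 = f(t_n + h, state_n + h·k1); state_{n+1} = state_n + (h/2)·(k1 + k2).
0.000000: (-1.500000, 0.550000)
  k1 = (-0.675000, -0.827750)
  predictor → (-1.567500, 0.467225)
  k2 = (-0.809175, -0.715473)
  → (-1.574209, 0.472839)
0.100000: (-1.574209, 0.472839)
  k1 = (-0.805568, -0.725307)
  predictor → (-1.654766, 0.400308)
  k2 = (-0.942808, -0.626626)
  → (-1.661628, 0.405242)
(x_1(0.2), x_2(0.2)) ≈ (-1.6616, 0.4052)

-1.6616, 0.4052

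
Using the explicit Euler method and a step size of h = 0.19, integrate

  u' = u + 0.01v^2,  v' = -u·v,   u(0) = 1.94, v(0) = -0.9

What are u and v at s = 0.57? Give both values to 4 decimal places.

Euler on (u,v): u_{n+1} = u_n + h·u', v_{n+1} = v_n + h·v'.
0.000000: (1.940000, -0.900000); f=(1.948100, 1.746000) → (2.310139, -0.568260)
0.190000: (2.310139, -0.568260); f=(2.313368, 1.312760) → (2.749679, -0.318836)
0.380000: (2.749679, -0.318836); f=(2.750696, 0.876696) → (3.272311, -0.152263)
(u(0.57), v(0.57)) ≈ (3.2723, -0.1523)

3.2723, -0.1523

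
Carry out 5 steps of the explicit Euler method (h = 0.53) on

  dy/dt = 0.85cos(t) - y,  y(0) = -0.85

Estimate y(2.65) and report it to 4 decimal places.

Euler: y_{n+1} = y_n + h·f(t_n, y_n).
t=0.000000, y=-0.850000: f=1.700000 → y ← -0.850000 + 0.53·1.700000 = 0.051000
t=0.530000, y=0.051000: f=0.682386 → y ← 0.051000 + 0.53·0.682386 = 0.412665
t=1.060000, y=0.412665: f=0.002877 → y ← 0.412665 + 0.53·0.002877 = 0.414189
t=1.590000, y=0.414189: f=-0.430511 → y ← 0.414189 + 0.53·(-0.430511) = 0.186018
t=2.120000, y=0.186018: f=-0.629725 → y ← 0.186018 + 0.53·(-0.629725) = -0.147736
y(2.65) ≈ -0.1477

-0.1477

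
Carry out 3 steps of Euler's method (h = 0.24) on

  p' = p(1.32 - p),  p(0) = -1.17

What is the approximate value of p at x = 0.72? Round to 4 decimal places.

Euler: p_{n+1} = p_n + h·f(x_n, p_n).
x=0.000000, p=-1.170000: f=-2.913300 → p ← -1.170000 + 0.24·(-2.913300) = -1.869192
x=0.240000, p=-1.869192: f=-5.961212 → p ← -1.869192 + 0.24·(-5.961212) = -3.299883
x=0.480000, p=-3.299883: f=-15.245073 → p ← -3.299883 + 0.24·(-15.245073) = -6.958700
p(0.72) ≈ -6.9587

-6.9587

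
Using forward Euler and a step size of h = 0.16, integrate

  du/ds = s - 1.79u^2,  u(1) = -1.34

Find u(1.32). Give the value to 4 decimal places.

-2.3308

Euler: u_{n+1} = u_n + h·f(s_n, u_n).
s=1.000000, u=-1.340000: f=-2.214124 → u ← -1.340000 + 0.16·(-2.214124) = -1.694260
s=1.160000, u=-1.694260: f=-3.978224 → u ← -1.694260 + 0.16·(-3.978224) = -2.330776
u(1.32) ≈ -2.3308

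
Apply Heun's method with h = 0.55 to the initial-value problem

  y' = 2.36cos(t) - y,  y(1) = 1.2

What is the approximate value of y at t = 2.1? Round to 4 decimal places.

Heun: k1 = f(t_n, y_n); k2 = f(t_n + h, y_n + h·k1); y_{n+1} = y_n + (h/2)·(k1 + k2).
t=1.000000, y=1.200000:
  k1 = f(1.000000, 1.200000) = 0.075113
  k2 = f(1.550000, 1.241312) = -1.192237
  y ← 1.200000 + (0.55/2)·(0.075113 + (-1.192237)) = 0.892791
t=1.550000, y=0.892791:
  k1 = f(1.550000, 0.892791) = -0.843715
  k2 = f(2.100000, 0.428748) = -1.620185
  y ← 0.892791 + (0.55/2)·(-0.843715 + (-1.620185)) = 0.215219
y(2.1) ≈ 0.2152

0.2152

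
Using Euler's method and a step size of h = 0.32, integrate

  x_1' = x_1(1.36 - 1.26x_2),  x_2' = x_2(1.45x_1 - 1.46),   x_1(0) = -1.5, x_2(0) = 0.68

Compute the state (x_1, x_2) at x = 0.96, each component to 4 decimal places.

-3.6673, -0.0203

Euler on (x_1,x_2): x_1_{n+1} = x_1_n + h·x_1', x_2_{n+1} = x_2_n + h·x_2'.
0.000000: (-1.500000, 0.680000); f=(-0.754800, -2.471800) → (-1.741536, -0.110976)
0.320000: (-1.741536, -0.110976); f=(-2.612008, 0.442265) → (-2.577378, 0.030549)
0.640000: (-2.577378, 0.030549); f=(-3.406028, -0.158767) → (-3.667307, -0.020257)
(x_1(0.96), x_2(0.96)) ≈ (-3.6673, -0.0203)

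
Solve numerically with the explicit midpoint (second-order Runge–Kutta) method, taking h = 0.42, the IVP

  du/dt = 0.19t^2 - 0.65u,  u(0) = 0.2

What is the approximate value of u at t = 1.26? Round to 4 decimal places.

Midpoint: k1 = f(t_n, u_n); k2 = f(t_n + h/2, u_n + (h/2)·k1); u_{n+1} = u_n + h·k2.
t=0.000000, u=0.200000:
  k1 = f(0.000000, 0.200000) = -0.130000
  k2 = f(0.210000, 0.172700) = -0.103876
  u ← 0.200000 + 0.42·(-0.103876) = 0.156372
t=0.420000, u=0.156372:
  k1 = f(0.420000, 0.156372) = -0.068126
  k2 = f(0.630000, 0.142066) = -0.016932
  u ← 0.156372 + 0.42·(-0.016932) = 0.149261
t=0.840000, u=0.149261:
  k1 = f(0.840000, 0.149261) = 0.037044
  k2 = f(1.050000, 0.157040) = 0.107399
  u ← 0.149261 + 0.42·0.107399 = 0.194368
u(1.26) ≈ 0.1944

0.1944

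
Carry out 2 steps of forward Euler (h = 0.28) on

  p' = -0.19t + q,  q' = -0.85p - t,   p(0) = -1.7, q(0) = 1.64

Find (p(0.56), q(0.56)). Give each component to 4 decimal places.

Euler on (p,q): p_{n+1} = p_n + h·p', q_{n+1} = q_n + h·q'.
0.000000: (-1.700000, 1.640000); f=(1.640000, 1.445000) → (-1.240800, 2.044600)
0.280000: (-1.240800, 2.044600); f=(1.991400, 0.774680) → (-0.683208, 2.261510)
(p(0.56), q(0.56)) ≈ (-0.6832, 2.2615)

-0.6832, 2.2615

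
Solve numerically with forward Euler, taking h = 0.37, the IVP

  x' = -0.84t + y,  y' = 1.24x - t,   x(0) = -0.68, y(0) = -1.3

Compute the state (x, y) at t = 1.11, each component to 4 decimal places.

Euler on (x,y): x_{n+1} = x_n + h·x', y_{n+1} = y_n + h·y'.
0.000000: (-0.680000, -1.300000); f=(-1.300000, -0.843200) → (-1.161000, -1.611984)
0.370000: (-1.161000, -1.611984); f=(-1.922784, -1.809640) → (-1.872430, -2.281551)
0.740000: (-1.872430, -2.281551); f=(-2.903151, -3.061813) → (-2.946596, -3.414422)
(x(1.11), y(1.11)) ≈ (-2.9466, -3.4144)

-2.9466, -3.4144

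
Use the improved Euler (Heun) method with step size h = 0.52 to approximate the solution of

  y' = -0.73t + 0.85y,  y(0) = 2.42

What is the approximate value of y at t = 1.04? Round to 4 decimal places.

5.2452

Heun: k1 = f(t_n, y_n); k2 = f(t_n + h, y_n + h·k1); y_{n+1} = y_n + (h/2)·(k1 + k2).
t=0.000000, y=2.420000:
  k1 = f(0.000000, 2.420000) = 2.057000
  k2 = f(0.520000, 3.489640) = 2.586594
  y ← 2.420000 + (0.52/2)·(2.057000 + 2.586594) = 3.627334
t=0.520000, y=3.627334:
  k1 = f(0.520000, 3.627334) = 2.703634
  k2 = f(1.040000, 5.033224) = 3.519041
  y ← 3.627334 + (0.52/2)·(2.703634 + 3.519041) = 5.245230
y(1.04) ≈ 5.2452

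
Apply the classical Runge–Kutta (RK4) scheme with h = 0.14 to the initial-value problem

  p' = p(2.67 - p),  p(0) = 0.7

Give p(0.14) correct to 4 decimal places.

0.9092

RK4: k1 = f(t_n, p_n); k2 = f(t_n + h/2, p_n + (h/2)·k1); k3 = f(t_n + h/2, p_n + (h/2)·k2); k4 = f(t_n + h, p_n + h·k3); p_{n+1} = p_n + (h/6)·(k1 + 2k2 + 2k3 + k4).
t=0.000000, p=0.700000:
  k1 = f(0.000000, 0.700000) = 1.379000
  k2 = f(0.070000, 0.796530) = 1.492275
  k3 = f(0.070000, 0.804459) = 1.500752
  k4 = f(0.140000, 0.910105) = 1.601689
  p ← 0.700000 + (0.14/6)·(k1 + 2k2 + 2k3 + k4) = 0.909224
p(0.14) ≈ 0.9092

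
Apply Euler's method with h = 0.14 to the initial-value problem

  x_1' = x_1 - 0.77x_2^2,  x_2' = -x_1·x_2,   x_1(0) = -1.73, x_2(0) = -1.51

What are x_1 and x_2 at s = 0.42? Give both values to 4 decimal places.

Euler on (x_1,x_2): x_1_{n+1} = x_1_n + h·x_1', x_2_{n+1} = x_2_n + h·x_2'.
0.000000: (-1.730000, -1.510000); f=(-3.485677, -2.612300) → (-2.217995, -1.875722)
0.140000: (-2.217995, -1.875722); f=(-4.927111, -4.160342) → (-2.907790, -2.458170)
0.280000: (-2.907790, -2.458170); f=(-7.560591, -7.147842) → (-3.966273, -3.458868)
(x_1(0.42), x_2(0.42)) ≈ (-3.9663, -3.4589)

-3.9663, -3.4589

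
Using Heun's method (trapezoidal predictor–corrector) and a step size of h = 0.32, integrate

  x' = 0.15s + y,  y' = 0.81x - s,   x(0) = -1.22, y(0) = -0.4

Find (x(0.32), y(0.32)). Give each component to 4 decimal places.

Heun on (x,y): k1 = f(s_n, state_n); k2 = f(s_n + h, state_n + h·k1); state_{n+1} = state_n + (h/2)·(k1 + k2).
0.000000: (-1.220000, -0.400000)
  k1 = (-0.400000, -0.988200)
  predictor → (-1.348000, -0.716224)
  k2 = (-0.668224, -1.411880)
  → (-1.390916, -0.784013)
(x(0.32), y(0.32)) ≈ (-1.3909, -0.7840)

-1.3909, -0.7840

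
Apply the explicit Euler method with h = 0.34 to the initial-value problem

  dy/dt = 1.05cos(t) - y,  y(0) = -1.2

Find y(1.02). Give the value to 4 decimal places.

Euler: y_{n+1} = y_n + h·f(t_n, y_n).
t=0.000000, y=-1.200000: f=2.250000 → y ← -1.200000 + 0.34·2.250000 = -0.435000
t=0.340000, y=-0.435000: f=1.424892 → y ← -0.435000 + 0.34·1.424892 = 0.049463
t=0.680000, y=0.049463: f=0.766988 → y ← 0.049463 + 0.34·0.766988 = 0.310239
y(1.02) ≈ 0.3102

0.3102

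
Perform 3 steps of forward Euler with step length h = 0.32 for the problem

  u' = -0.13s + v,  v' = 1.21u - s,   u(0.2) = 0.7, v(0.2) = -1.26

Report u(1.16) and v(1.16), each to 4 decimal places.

Euler on (u,v): u_{n+1} = u_n + h·u', v_{n+1} = v_n + h·v'.
0.200000: (0.700000, -1.260000); f=(-1.286000, 0.647000) → (0.288480, -1.052960)
0.520000: (0.288480, -1.052960); f=(-1.120560, -0.170939) → (-0.070099, -1.107661)
0.840000: (-0.070099, -1.107661); f=(-1.216861, -0.924820) → (-0.459495, -1.403603)
(u(1.16), v(1.16)) ≈ (-0.4595, -1.4036)

-0.4595, -1.4036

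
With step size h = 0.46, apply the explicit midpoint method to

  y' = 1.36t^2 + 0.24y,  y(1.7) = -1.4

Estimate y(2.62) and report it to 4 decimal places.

4.7026

Midpoint: k1 = f(t_n, y_n); k2 = f(t_n + h/2, y_n + (h/2)·k1); y_{n+1} = y_n + h·k2.
t=1.700000, y=-1.400000:
  k1 = f(1.700000, -1.400000) = 3.594400
  k2 = f(1.930000, -0.573288) = 4.928275
  y ← -1.400000 + 0.46·4.928275 = 0.867006
t=2.160000, y=0.867006:
  k1 = f(2.160000, 0.867006) = 6.553298
  k2 = f(2.390000, 2.374265) = 8.338280
  y ← 0.867006 + 0.46·8.338280 = 4.702615
y(2.62) ≈ 4.7026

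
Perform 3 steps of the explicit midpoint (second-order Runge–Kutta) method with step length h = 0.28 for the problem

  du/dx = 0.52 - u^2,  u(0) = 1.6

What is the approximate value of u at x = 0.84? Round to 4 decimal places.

0.9400

Midpoint: k1 = f(x_n, u_n); k2 = f(x_n + h/2, u_n + (h/2)·k1); u_{n+1} = u_n + h·k2.
x=0.000000, u=1.600000:
  k1 = f(0.000000, 1.600000) = -2.040000
  k2 = f(0.140000, 1.314400) = -1.207647
  u ← 1.600000 + 0.28·(-1.207647) = 1.261859
x=0.280000, u=1.261859:
  k1 = f(0.280000, 1.261859) = -1.072287
  k2 = f(0.420000, 1.111738) = -0.715962
  u ← 1.261859 + 0.28·(-0.715962) = 1.061389
x=0.560000, u=1.061389:
  k1 = f(0.560000, 1.061389) = -0.606547
  k2 = f(0.700000, 0.976473) = -0.433499
  u ← 1.061389 + 0.28·(-0.433499) = 0.940010
u(0.84) ≈ 0.9400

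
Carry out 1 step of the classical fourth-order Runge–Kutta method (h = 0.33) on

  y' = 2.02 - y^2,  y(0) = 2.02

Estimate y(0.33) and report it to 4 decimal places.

1.6342

RK4: k1 = f(s_n, y_n); k2 = f(s_n + h/2, y_n + (h/2)·k1); k3 = f(s_n + h/2, y_n + (h/2)·k2); k4 = f(s_n + h, y_n + h·k3); y_{n+1} = y_n + (h/6)·(k1 + 2k2 + 2k3 + k4).
s=0.000000, y=2.020000:
  k1 = f(0.000000, 2.020000) = -2.060400
  k2 = f(0.165000, 1.680034) = -0.802514
  k3 = f(0.165000, 1.887585) = -1.542978
  k4 = f(0.330000, 1.510817) = -0.262569
  y ← 2.020000 + (0.33/6)·(k1 + 2k2 + 2k3 + k4) = 1.634233
y(0.33) ≈ 1.6342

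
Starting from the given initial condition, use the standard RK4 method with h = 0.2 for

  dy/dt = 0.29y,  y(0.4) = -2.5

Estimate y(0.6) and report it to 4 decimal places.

RK4: k1 = f(t_n, y_n); k2 = f(t_n + h/2, y_n + (h/2)·k1); k3 = f(t_n + h/2, y_n + (h/2)·k2); k4 = f(t_n + h, y_n + h·k3); y_{n+1} = y_n + (h/6)·(k1 + 2k2 + 2k3 + k4).
t=0.400000, y=-2.500000:
  k1 = f(0.400000, -2.500000) = -0.725000
  k2 = f(0.500000, -2.572500) = -0.746025
  k3 = f(0.500000, -2.574603) = -0.746635
  k4 = f(0.600000, -2.649327) = -0.768305
  y ← -2.500000 + (0.2/6)·(k1 + 2k2 + 2k3 + k4) = -2.649287
y(0.6) ≈ -2.6493

-2.6493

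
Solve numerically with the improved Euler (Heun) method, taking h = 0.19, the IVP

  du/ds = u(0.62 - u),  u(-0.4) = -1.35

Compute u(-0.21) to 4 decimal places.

-2.0389

Heun: k1 = f(s_n, u_n); k2 = f(s_n + h, u_n + h·k1); u_{n+1} = u_n + (h/2)·(k1 + k2).
s=-0.400000, u=-1.350000:
  k1 = f(-0.400000, -1.350000) = -2.659500
  k2 = f(-0.210000, -1.855305) = -4.592446
  u ← -1.350000 + (0.19/2)·(-2.659500 + (-4.592446)) = -2.038935
u(-0.21) ≈ -2.0389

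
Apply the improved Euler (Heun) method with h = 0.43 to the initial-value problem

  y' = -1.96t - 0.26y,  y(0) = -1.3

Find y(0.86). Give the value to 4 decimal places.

Heun: k1 = f(t_n, y_n); k2 = f(t_n + h, y_n + h·k1); y_{n+1} = y_n + (h/2)·(k1 + k2).
t=0.000000, y=-1.300000:
  k1 = f(0.000000, -1.300000) = 0.338000
  k2 = f(0.430000, -1.154660) = -0.542588
  y ← -1.300000 + (0.43/2)·(0.338000 + (-0.542588)) = -1.343987
t=0.430000, y=-1.343987:
  k1 = f(0.430000, -1.343987) = -0.493364
  k2 = f(0.860000, -1.556133) = -1.281005
  y ← -1.343987 + (0.43/2)·(-0.493364 + (-1.281005)) = -1.725476
y(0.86) ≈ -1.7255

-1.7255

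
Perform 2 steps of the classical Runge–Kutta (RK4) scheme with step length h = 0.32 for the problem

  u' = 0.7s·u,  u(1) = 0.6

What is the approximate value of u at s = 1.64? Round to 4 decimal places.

RK4: k1 = f(s_n, u_n); k2 = f(s_n + h/2, u_n + (h/2)·k1); k3 = f(s_n + h/2, u_n + (h/2)·k2); k4 = f(s_n + h, u_n + h·k3); u_{n+1} = u_n + (h/6)·(k1 + 2k2 + 2k3 + k4).
s=1.000000, u=0.600000:
  k1 = f(1.000000, 0.600000) = 0.420000
  k2 = f(1.160000, 0.667200) = 0.541766
  k3 = f(1.160000, 0.686683) = 0.557586
  k4 = f(1.320000, 0.778428) = 0.719267
  u ← 0.600000 + (0.32/6)·(k1 + 2k2 + 2k3 + k4) = 0.778025
s=1.320000, u=0.778025:
  k1 = f(1.320000, 0.778025) = 0.718895
  k2 = f(1.480000, 0.893048) = 0.925198
  k3 = f(1.480000, 0.926057) = 0.959395
  k4 = f(1.640000, 1.085032) = 1.245616
  u ← 0.778025 + (0.32/6)·(k1 + 2k2 + 2k3 + k4) = 1.083822
u(1.64) ≈ 1.0838

1.0838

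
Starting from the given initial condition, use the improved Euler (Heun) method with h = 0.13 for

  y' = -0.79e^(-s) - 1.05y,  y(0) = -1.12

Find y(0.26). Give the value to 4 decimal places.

-1.0098

Heun: k1 = f(s_n, y_n); k2 = f(s_n + h, y_n + h·k1); y_{n+1} = y_n + (h/2)·(k1 + k2).
s=0.000000, y=-1.120000:
  k1 = f(0.000000, -1.120000) = 0.386000
  k2 = f(0.130000, -1.069820) = 0.429616
  y ← -1.120000 + (0.13/2)·(0.386000 + 0.429616) = -1.066985
s=0.130000, y=-1.066985:
  k1 = f(0.130000, -1.066985) = 0.426639
  k2 = f(0.260000, -1.011522) = 0.452967
  y ← -1.066985 + (0.13/2)·(0.426639 + 0.452967) = -1.009811
y(0.26) ≈ -1.0098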